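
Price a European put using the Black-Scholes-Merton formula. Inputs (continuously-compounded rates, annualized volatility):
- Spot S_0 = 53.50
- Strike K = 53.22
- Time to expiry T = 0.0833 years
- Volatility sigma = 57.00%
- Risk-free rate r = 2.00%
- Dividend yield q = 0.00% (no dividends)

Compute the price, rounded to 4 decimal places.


d1 = (ln(S/K) + (r - q + 0.5*sigma^2) * T) / (sigma * sqrt(T)) = 0.12427959
d2 = d1 - sigma * sqrt(T) = -0.04023232
exp(-rT) = 0.99833539; exp(-qT) = 1.00000000
P = K * exp(-rT) * N(-d2) - S_0 * exp(-qT) * N(-d1)
N(-d1) = 0.45054695; N(-d2) = 0.51604605
P = 53.2200 * 0.99833539 * 0.51604605 - 53.5000 * 1.00000000 * 0.45054695 = 3.3140

Answer: Price = 3.3140


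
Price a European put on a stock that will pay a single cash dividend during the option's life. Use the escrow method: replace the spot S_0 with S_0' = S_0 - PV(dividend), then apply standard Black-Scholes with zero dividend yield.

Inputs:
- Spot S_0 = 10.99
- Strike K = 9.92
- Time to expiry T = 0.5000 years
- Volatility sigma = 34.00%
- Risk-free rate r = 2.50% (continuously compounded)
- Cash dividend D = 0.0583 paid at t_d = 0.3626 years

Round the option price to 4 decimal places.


Answer: Price = 0.5248

Derivation:
PV(D) = D * exp(-r * t_d) = 0.0583 * 0.99097596 = 0.05777390
S_0' = S_0 - PV(D) = 10.9900 - 0.05777390 = 10.93222610
d1 = (ln(S_0'/K) + (r + sigma^2/2)*T) / (sigma*sqrt(T)) = 0.57634206
d2 = d1 - sigma*sqrt(T) = 0.33592576
exp(-rT) = 0.98757780
N(-d1) = 0.28219200; N(-d2) = 0.36846343
P = K * exp(-rT) * N(-d2) - S_0' * N(-d1) = 9.9200 * 0.98757780 * 0.36846343 - 10.93222610 * 0.28219200 = 0.5248


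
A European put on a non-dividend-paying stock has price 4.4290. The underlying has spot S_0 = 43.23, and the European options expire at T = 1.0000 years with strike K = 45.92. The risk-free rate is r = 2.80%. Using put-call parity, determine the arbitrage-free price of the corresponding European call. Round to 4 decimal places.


Answer: Call price = 3.0069

Derivation:
Put-call parity: C - P = S_0 * exp(-qT) - K * exp(-rT).
S_0 * exp(-qT) = 43.2300 * 1.00000000 = 43.23000000
K * exp(-rT) = 45.9200 * 0.97238837 = 44.65207380
C = P + S*exp(-qT) - K*exp(-rT)
C = 4.4290 + 43.23000000 - 44.65207380 = 3.0069


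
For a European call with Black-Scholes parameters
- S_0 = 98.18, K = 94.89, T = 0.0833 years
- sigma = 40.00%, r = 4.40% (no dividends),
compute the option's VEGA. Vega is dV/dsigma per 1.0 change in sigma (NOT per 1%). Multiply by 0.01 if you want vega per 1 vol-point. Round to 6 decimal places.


d1 = 0.3847082989; d2 = 0.2692613414
phi(d1) = 0.3704863152; exp(-qT) = 1.0000000000; exp(-rT) = 0.9963415086
Vega = S * exp(-qT) * phi(d1) * sqrt(T) = 98.1800 * 1.0000000000 * 0.3704863152 * 0.2886173938 = 10.498269

Answer: Vega = 10.498269


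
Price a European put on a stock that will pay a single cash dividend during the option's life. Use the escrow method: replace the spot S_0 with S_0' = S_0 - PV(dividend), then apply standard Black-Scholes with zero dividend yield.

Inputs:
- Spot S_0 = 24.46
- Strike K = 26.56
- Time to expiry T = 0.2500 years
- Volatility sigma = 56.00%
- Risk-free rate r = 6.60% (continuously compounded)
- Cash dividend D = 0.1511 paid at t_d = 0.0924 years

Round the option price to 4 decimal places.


Answer: Price = 3.8072

Derivation:
PV(D) = D * exp(-r * t_d) = 0.1511 * 0.99392016 = 0.15018134
S_0' = S_0 - PV(D) = 24.4600 - 0.15018134 = 24.30981866
d1 = (ln(S_0'/K) + (r + sigma^2/2)*T) / (sigma*sqrt(T)) = -0.11723570
d2 = d1 - sigma*sqrt(T) = -0.39723570
exp(-rT) = 0.98363538
N(-d1) = 0.54666336; N(-d2) = 0.65440317
P = K * exp(-rT) * N(-d2) - S_0' * N(-d1) = 26.5600 * 0.98363538 * 0.65440317 - 24.30981866 * 0.54666336 = 3.8072


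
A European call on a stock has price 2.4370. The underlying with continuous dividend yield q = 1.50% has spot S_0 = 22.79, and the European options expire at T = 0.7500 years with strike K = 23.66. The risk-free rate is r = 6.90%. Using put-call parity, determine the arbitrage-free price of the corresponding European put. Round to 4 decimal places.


Answer: Put price = 2.3687

Derivation:
Put-call parity: C - P = S_0 * exp(-qT) - K * exp(-rT).
S_0 * exp(-qT) = 22.7900 * 0.98881304 = 22.53504929
K * exp(-rT) = 23.6600 * 0.94956623 = 22.46673697
P = C - S*exp(-qT) + K*exp(-rT)
P = 2.4370 - 22.53504929 + 22.46673697 = 2.3687


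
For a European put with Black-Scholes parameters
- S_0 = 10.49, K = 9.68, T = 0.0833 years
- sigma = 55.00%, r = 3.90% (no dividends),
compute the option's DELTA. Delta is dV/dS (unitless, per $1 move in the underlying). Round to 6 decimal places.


d1 = 0.6060766587; d2 = 0.4473370921
phi(d1) = 0.3320057499; exp(-qT) = 1.0000000000; exp(-rT) = 0.9967565713
N(-d1) = 0.2722319249
Delta = -exp(-qT) * N(-d1) = -1.0000000000 * 0.2722319249 = -0.272232

Answer: Delta = -0.272232


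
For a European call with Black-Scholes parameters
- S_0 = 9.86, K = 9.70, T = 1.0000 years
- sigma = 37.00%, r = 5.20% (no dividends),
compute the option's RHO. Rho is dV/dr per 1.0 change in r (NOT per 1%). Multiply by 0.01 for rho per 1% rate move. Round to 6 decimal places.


d1 = 0.3697575219; d2 = -0.0002424781
phi(d1) = 0.3725817338; exp(-qT) = 1.0000000000; exp(-rT) = 0.9493288668
N(d2) = 0.4999032652
Rho = K*T*exp(-rT)*N(d2) = 9.7000 * 1.0000 * 0.9493288668 * 0.4999032652 = 4.603354

Answer: Rho = 4.603354


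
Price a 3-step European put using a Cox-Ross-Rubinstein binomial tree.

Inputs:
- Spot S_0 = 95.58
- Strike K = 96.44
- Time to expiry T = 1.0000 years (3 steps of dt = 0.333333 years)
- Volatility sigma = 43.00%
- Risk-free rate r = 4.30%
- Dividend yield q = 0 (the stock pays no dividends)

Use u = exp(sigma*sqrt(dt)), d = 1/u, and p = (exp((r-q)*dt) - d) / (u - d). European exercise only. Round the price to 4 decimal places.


dt = T/N = 0.333333
u = exp(sigma*sqrt(dt)) = 1.281794; d = 1/u = 0.780157
p = (exp((r-q)*dt) - d) / (u - d) = 0.467031
Discount per step: exp(-r*dt) = 0.985769
Stock lattice S(k, i) with i counting down-moves:
  k=0: S(0,0) = 95.5800
  k=1: S(1,0) = 122.5139; S(1,1) = 74.5674
  k=2: S(2,0) = 157.0375; S(2,1) = 95.5800; S(2,2) = 58.1742
  k=3: S(3,0) = 201.2898; S(3,1) = 122.5139; S(3,2) = 74.5674; S(3,3) = 45.3850
Terminal payoffs V(N, i) = max(K - S_T, 0):
  V(3,0) = 0.000000; V(3,1) = 0.000000; V(3,2) = 21.872633; V(3,3) = 51.054996
Backward induction: V(k, i) = exp(-r*dt) * [p * V(k+1, i) + (1-p) * V(k+1, i+1)].
  V(2,0) = exp(-r*dt) * [p*0.000000 + (1-p)*0.000000] = 0.000000
  V(2,1) = exp(-r*dt) * [p*0.000000 + (1-p)*21.872633] = 11.491547
  V(2,2) = exp(-r*dt) * [p*21.872633 + (1-p)*51.054996] = 36.893329
  V(1,0) = exp(-r*dt) * [p*0.000000 + (1-p)*11.491547] = 6.037484
  V(1,1) = exp(-r*dt) * [p*11.491547 + (1-p)*36.893329] = 24.673718
  V(0,0) = exp(-r*dt) * [p*6.037484 + (1-p)*24.673718] = 15.742757

Answer: Price = V(0,0) = 15.7428


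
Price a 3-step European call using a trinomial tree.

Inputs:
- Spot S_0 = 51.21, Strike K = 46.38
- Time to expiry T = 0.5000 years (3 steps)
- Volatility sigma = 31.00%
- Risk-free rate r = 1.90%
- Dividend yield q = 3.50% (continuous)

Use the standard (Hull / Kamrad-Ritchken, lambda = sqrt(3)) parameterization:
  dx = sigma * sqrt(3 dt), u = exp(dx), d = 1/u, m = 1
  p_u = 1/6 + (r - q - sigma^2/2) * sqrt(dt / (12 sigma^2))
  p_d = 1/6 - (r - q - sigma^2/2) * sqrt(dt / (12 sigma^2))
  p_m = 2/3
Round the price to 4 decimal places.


dt = T/N = 0.166667; dx = sigma*sqrt(3*dt) = 0.219203
u = exp(dx) = 1.245084; d = 1/u = 0.803159
p_u = 0.142317, p_m = 0.666667, p_d = 0.191016
Discount per step: exp(-r*dt) = 0.996838
Stock lattice S(k, j) with j the centered position index:
  k=0: S(0,+0) = 51.2100
  k=1: S(1,-1) = 41.1298; S(1,+0) = 51.2100; S(1,+1) = 63.7608
  k=2: S(2,-2) = 33.0337; S(2,-1) = 41.1298; S(2,+0) = 51.2100; S(2,+1) = 63.7608; S(2,+2) = 79.3875
  k=3: S(3,-3) = 26.5313; S(3,-2) = 33.0337; S(3,-1) = 41.1298; S(3,+0) = 51.2100; S(3,+1) = 63.7608; S(3,+2) = 79.3875; S(3,+3) = 98.8441
Terminal payoffs V(N, j) = max(S_T - K, 0):
  V(3,-3) = 0.000000; V(3,-2) = 0.000000; V(3,-1) = 0.000000; V(3,+0) = 4.830000; V(3,+1) = 17.380758; V(3,+2) = 33.007508; V(3,+3) = 52.464127
Backward induction: V(k, j) = exp(-r*dt) * [p_u * V(k+1, j+1) + p_m * V(k+1, j) + p_d * V(k+1, j-1)]
  V(2,-2) = exp(-r*dt) * [p_u*0.000000 + p_m*0.000000 + p_d*0.000000] = 0.000000
  V(2,-1) = exp(-r*dt) * [p_u*4.830000 + p_m*0.000000 + p_d*0.000000] = 0.685218
  V(2,+0) = exp(-r*dt) * [p_u*17.380758 + p_m*4.830000 + p_d*0.000000] = 5.675578
  V(2,+1) = exp(-r*dt) * [p_u*33.007508 + p_m*17.380758 + p_d*4.830000] = 17.152910
  V(2,+2) = exp(-r*dt) * [p_u*52.464127 + p_m*33.007508 + p_d*17.380758] = 32.687879
  V(1,-1) = exp(-r*dt) * [p_u*5.675578 + p_m*0.685218 + p_d*0.000000] = 1.260546
  V(1,+0) = exp(-r*dt) * [p_u*17.152910 + p_m*5.675578 + p_d*0.685218] = 6.335664
  V(1,+1) = exp(-r*dt) * [p_u*32.687879 + p_m*17.152910 + p_d*5.675578] = 17.117155
  V(0,+0) = exp(-r*dt) * [p_u*17.117155 + p_m*6.335664 + p_d*1.260546] = 6.878807

Answer: Price = V(0,0) = 6.8788


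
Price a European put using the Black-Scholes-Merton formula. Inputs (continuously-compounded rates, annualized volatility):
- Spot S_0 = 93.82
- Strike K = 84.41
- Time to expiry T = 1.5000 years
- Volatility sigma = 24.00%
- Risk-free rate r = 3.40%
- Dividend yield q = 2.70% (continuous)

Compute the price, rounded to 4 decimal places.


d1 = (ln(S/K) + (r - q + 0.5*sigma^2) * T) / (sigma * sqrt(T)) = 0.54226319
d2 = d1 - sigma * sqrt(T) = 0.24832442
exp(-rT) = 0.95027867; exp(-qT) = 0.96030916
P = K * exp(-rT) * N(-d2) - S_0 * exp(-qT) * N(-d1)
N(-d1) = 0.29381860; N(-d2) = 0.40194170
P = 84.4100 * 0.95027867 * 0.40194170 - 93.8200 * 0.96030916 * 0.29381860 = 5.7690

Answer: Price = 5.7690


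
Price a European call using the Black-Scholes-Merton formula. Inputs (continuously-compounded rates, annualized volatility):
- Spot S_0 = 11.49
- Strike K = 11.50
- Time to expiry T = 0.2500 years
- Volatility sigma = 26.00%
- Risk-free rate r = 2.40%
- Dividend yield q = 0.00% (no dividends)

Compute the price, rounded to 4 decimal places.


Answer: Price = 0.6238

Derivation:
d1 = (ln(S/K) + (r - q + 0.5*sigma^2) * T) / (sigma * sqrt(T)) = 0.10446197
d2 = d1 - sigma * sqrt(T) = -0.02553803
exp(-rT) = 0.99401796; exp(-qT) = 1.00000000
C = S_0 * exp(-qT) * N(d1) - K * exp(-rT) * N(d2)
N(d1) = 0.54159863; N(d2) = 0.48981291
C = 11.4900 * 1.00000000 * 0.54159863 - 11.5000 * 0.99401796 * 0.48981291 = 0.6238


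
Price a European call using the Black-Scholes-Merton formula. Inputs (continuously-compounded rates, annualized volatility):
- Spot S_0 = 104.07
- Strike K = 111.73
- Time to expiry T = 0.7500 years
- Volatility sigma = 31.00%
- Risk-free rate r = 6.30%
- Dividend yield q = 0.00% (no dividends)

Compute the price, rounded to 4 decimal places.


d1 = (ln(S/K) + (r - q + 0.5*sigma^2) * T) / (sigma * sqrt(T)) = 0.04568890
d2 = d1 - sigma * sqrt(T) = -0.22277897
exp(-rT) = 0.95384891; exp(-qT) = 1.00000000
C = S_0 * exp(-qT) * N(d1) - K * exp(-rT) * N(d2)
N(d1) = 0.51822090; N(d2) = 0.41185377
C = 104.0700 * 1.00000000 * 0.51822090 - 111.7300 * 0.95384891 * 0.41185377 = 10.0385

Answer: Price = 10.0385


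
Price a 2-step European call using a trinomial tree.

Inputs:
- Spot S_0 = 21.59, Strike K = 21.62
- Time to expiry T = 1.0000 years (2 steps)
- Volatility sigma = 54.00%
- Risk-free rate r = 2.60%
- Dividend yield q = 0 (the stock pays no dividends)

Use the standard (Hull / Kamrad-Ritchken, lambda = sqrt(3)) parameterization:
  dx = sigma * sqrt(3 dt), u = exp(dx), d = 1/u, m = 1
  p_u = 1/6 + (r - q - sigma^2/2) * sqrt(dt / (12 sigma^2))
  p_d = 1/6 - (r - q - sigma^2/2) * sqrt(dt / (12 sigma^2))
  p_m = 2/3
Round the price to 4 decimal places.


dt = T/N = 0.500000; dx = sigma*sqrt(3*dt) = 0.661362
u = exp(dx) = 1.937430; d = 1/u = 0.516148
p_u = 0.121381, p_m = 0.666667, p_d = 0.211952
Discount per step: exp(-r*dt) = 0.987084
Stock lattice S(k, j) with j the centered position index:
  k=0: S(0,+0) = 21.5900
  k=1: S(1,-1) = 11.1436; S(1,+0) = 21.5900; S(1,+1) = 41.8291
  k=2: S(2,-2) = 5.7518; S(2,-1) = 11.1436; S(2,+0) = 21.5900; S(2,+1) = 41.8291; S(2,+2) = 81.0410
Terminal payoffs V(N, j) = max(S_T - K, 0):
  V(2,-2) = 0.000000; V(2,-1) = 0.000000; V(2,+0) = 0.000000; V(2,+1) = 20.209109; V(2,+2) = 59.420960
Backward induction: V(k, j) = exp(-r*dt) * [p_u * V(k+1, j+1) + p_m * V(k+1, j) + p_d * V(k+1, j-1)]
  V(1,-1) = exp(-r*dt) * [p_u*0.000000 + p_m*0.000000 + p_d*0.000000] = 0.000000
  V(1,+0) = exp(-r*dt) * [p_u*20.209109 + p_m*0.000000 + p_d*0.000000] = 2.421326
  V(1,+1) = exp(-r*dt) * [p_u*59.420960 + p_m*20.209109 + p_d*0.000000] = 20.418166
  V(0,+0) = exp(-r*dt) * [p_u*20.418166 + p_m*2.421326 + p_d*0.000000] = 4.039742

Answer: Price = V(0,0) = 4.0397


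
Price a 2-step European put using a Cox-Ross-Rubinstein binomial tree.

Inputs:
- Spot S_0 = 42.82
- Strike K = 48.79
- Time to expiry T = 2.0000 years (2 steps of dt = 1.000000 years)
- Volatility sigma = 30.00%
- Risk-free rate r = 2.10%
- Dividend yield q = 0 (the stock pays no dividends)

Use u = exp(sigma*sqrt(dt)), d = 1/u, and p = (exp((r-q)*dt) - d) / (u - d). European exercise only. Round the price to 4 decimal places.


dt = T/N = 1.000000
u = exp(sigma*sqrt(dt)) = 1.349859; d = 1/u = 0.740818
p = (exp((r-q)*dt) - d) / (u - d) = 0.460403
Discount per step: exp(-r*dt) = 0.979219
Stock lattice S(k, i) with i counting down-moves:
  k=0: S(0,0) = 42.8200
  k=1: S(1,0) = 57.8010; S(1,1) = 31.7218
  k=2: S(2,0) = 78.0231; S(2,1) = 42.8200; S(2,2) = 23.5001
Terminal payoffs V(N, i) = max(K - S_T, 0):
  V(2,0) = 0.000000; V(2,1) = 5.970000; V(2,2) = 25.289886
Backward induction: V(k, i) = exp(-r*dt) * [p * V(k+1, i) + (1-p) * V(k+1, i+1)].
  V(1,0) = exp(-r*dt) * [p*0.000000 + (1-p)*5.970000] = 3.154453
  V(1,1) = exp(-r*dt) * [p*5.970000 + (1-p)*25.289886] = 16.054257
  V(0,0) = exp(-r*dt) * [p*3.154453 + (1-p)*16.054257] = 9.904951

Answer: Price = V(0,0) = 9.9050


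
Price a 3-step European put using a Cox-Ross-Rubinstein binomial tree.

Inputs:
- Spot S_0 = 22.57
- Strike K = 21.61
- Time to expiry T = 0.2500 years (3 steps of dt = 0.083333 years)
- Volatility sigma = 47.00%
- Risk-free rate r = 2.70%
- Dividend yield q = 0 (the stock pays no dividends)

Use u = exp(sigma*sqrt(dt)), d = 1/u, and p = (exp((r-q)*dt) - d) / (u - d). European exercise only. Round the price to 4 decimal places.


dt = T/N = 0.083333
u = exp(sigma*sqrt(dt)) = 1.145312; d = 1/u = 0.873124
p = (exp((r-q)*dt) - d) / (u - d) = 0.474408
Discount per step: exp(-r*dt) = 0.997753
Stock lattice S(k, i) with i counting down-moves:
  k=0: S(0,0) = 22.5700
  k=1: S(1,0) = 25.8497; S(1,1) = 19.7064
  k=2: S(2,0) = 29.6060; S(2,1) = 22.5700; S(2,2) = 17.2062
  k=3: S(3,0) = 33.9081; S(3,1) = 25.8497; S(3,2) = 19.7064; S(3,3) = 15.0231
Terminal payoffs V(N, i) = max(K - S_T, 0):
  V(3,0) = 0.000000; V(3,1) = 0.000000; V(3,2) = 1.903584; V(3,3) = 6.586890
Backward induction: V(k, i) = exp(-r*dt) * [p * V(k+1, i) + (1-p) * V(k+1, i+1)].
  V(2,0) = exp(-r*dt) * [p*0.000000 + (1-p)*0.000000] = 0.000000
  V(2,1) = exp(-r*dt) * [p*0.000000 + (1-p)*1.903584] = 0.998259
  V(2,2) = exp(-r*dt) * [p*1.903584 + (1-p)*6.586890] = 4.355281
  V(1,0) = exp(-r*dt) * [p*0.000000 + (1-p)*0.998259] = 0.523498
  V(1,1) = exp(-r*dt) * [p*0.998259 + (1-p)*4.355281] = 2.756473
  V(0,0) = exp(-r*dt) * [p*0.523498 + (1-p)*2.756473] = 1.693317

Answer: Price = V(0,0) = 1.6933


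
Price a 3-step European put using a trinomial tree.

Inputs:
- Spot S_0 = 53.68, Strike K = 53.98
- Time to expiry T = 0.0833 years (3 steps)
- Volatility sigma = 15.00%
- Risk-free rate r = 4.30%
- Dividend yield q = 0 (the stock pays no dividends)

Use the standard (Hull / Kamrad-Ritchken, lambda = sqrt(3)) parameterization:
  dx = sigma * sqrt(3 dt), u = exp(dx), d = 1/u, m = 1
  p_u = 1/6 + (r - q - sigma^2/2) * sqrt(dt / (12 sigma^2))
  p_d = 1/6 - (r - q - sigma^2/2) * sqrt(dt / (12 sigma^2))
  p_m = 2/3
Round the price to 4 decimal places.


Answer: Price = V(0,0) = 0.9482

Derivation:
dt = T/N = 0.027767; dx = sigma*sqrt(3*dt) = 0.043293
u = exp(dx) = 1.044243; d = 1/u = 0.957631
p_u = 0.176848, p_m = 0.666667, p_d = 0.156485
Discount per step: exp(-r*dt) = 0.998807
Stock lattice S(k, j) with j the centered position index:
  k=0: S(0,+0) = 53.6800
  k=1: S(1,-1) = 51.4056; S(1,+0) = 53.6800; S(1,+1) = 56.0550
  k=2: S(2,-2) = 49.2276; S(2,-1) = 51.4056; S(2,+0) = 53.6800; S(2,+1) = 56.0550; S(2,+2) = 58.5350
  k=3: S(3,-3) = 47.1419; S(3,-2) = 49.2276; S(3,-1) = 51.4056; S(3,+0) = 53.6800; S(3,+1) = 56.0550; S(3,+2) = 58.5350; S(3,+3) = 61.1248
Terminal payoffs V(N, j) = max(K - S_T, 0):
  V(3,-3) = 6.838078; V(3,-2) = 4.752359; V(3,-1) = 2.574361; V(3,+0) = 0.300000; V(3,+1) = 0.000000; V(3,+2) = 0.000000; V(3,+3) = 0.000000
Backward induction: V(k, j) = exp(-r*dt) * [p_u * V(k+1, j+1) + p_m * V(k+1, j) + p_d * V(k+1, j-1)]
  V(2,-2) = exp(-r*dt) * [p_u*2.574361 + p_m*4.752359 + p_d*6.838078] = 4.687966
  V(2,-1) = exp(-r*dt) * [p_u*0.300000 + p_m*2.574361 + p_d*4.752359] = 2.509969
  V(2,+0) = exp(-r*dt) * [p_u*0.000000 + p_m*0.300000 + p_d*2.574361] = 0.602129
  V(2,+1) = exp(-r*dt) * [p_u*0.000000 + p_m*0.000000 + p_d*0.300000] = 0.046889
  V(2,+2) = exp(-r*dt) * [p_u*0.000000 + p_m*0.000000 + p_d*0.000000] = 0.000000
  V(1,-1) = exp(-r*dt) * [p_u*0.602129 + p_m*2.509969 + p_d*4.687966] = 2.510395
  V(1,+0) = exp(-r*dt) * [p_u*0.046889 + p_m*0.602129 + p_d*2.509969] = 0.801526
  V(1,+1) = exp(-r*dt) * [p_u*0.000000 + p_m*0.046889 + p_d*0.602129] = 0.125334
  V(0,+0) = exp(-r*dt) * [p_u*0.125334 + p_m*0.801526 + p_d*2.510395] = 0.948222


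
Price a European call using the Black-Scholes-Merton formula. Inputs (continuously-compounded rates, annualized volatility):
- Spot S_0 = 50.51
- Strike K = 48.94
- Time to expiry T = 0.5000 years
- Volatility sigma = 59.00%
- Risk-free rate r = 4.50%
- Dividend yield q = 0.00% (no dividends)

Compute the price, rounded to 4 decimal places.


Answer: Price = 9.5230

Derivation:
d1 = (ln(S/K) + (r - q + 0.5*sigma^2) * T) / (sigma * sqrt(T)) = 0.33821583
d2 = d1 - sigma * sqrt(T) = -0.07897717
exp(-rT) = 0.97775124; exp(-qT) = 1.00000000
C = S_0 * exp(-qT) * N(d1) - K * exp(-rT) * N(d2)
N(d1) = 0.63239973; N(d2) = 0.46852539
C = 50.5100 * 1.00000000 * 0.63239973 - 48.9400 * 0.97775124 * 0.46852539 = 9.5230


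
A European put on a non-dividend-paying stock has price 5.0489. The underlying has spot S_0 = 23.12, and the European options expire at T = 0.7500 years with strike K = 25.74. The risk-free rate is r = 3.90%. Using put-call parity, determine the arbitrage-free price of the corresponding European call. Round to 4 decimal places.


Put-call parity: C - P = S_0 * exp(-qT) - K * exp(-rT).
S_0 * exp(-qT) = 23.1200 * 1.00000000 = 23.12000000
K * exp(-rT) = 25.7400 * 0.97117364 = 24.99800951
C = P + S*exp(-qT) - K*exp(-rT)
C = 5.0489 + 23.12000000 - 24.99800951 = 3.1709

Answer: Call price = 3.1709


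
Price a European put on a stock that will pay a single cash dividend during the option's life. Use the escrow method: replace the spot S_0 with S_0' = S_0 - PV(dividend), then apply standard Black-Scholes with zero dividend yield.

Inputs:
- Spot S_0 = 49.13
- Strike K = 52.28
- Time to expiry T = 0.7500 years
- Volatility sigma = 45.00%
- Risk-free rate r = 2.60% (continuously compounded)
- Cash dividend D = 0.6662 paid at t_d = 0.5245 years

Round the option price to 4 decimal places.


Answer: Price = 9.1824

Derivation:
PV(D) = D * exp(-r * t_d) = 0.6662 * 0.98645556 = 0.65717670
S_0' = S_0 - PV(D) = 49.1300 - 0.65717670 = 48.47282330
d1 = (ln(S_0'/K) + (r + sigma^2/2)*T) / (sigma*sqrt(T)) = 0.05087587
d2 = d1 - sigma*sqrt(T) = -0.33883556
exp(-rT) = 0.98068890
N(-d1) = 0.47971222; N(-d2) = 0.63263320
P = K * exp(-rT) * N(-d2) - S_0' * N(-d1) = 52.2800 * 0.98068890 * 0.63263320 - 48.47282330 * 0.47971222 = 9.1824


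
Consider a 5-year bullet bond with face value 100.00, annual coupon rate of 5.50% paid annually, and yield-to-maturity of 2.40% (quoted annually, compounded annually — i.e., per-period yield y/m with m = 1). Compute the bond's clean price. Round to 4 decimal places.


Coupon per period c = face * coupon_rate / m = 5.500000
Periods per year m = 1; per-period yield y/m = 0.024000
Number of cashflows N = 5
Cashflows (t years, CF_t, discount factor 1/(1+y/m)^(m*t), PV):
  t = 1.0000: CF_t = 5.500000, DF = 0.976562, PV = 5.371094
  t = 2.0000: CF_t = 5.500000, DF = 0.953674, PV = 5.245209
  t = 3.0000: CF_t = 5.500000, DF = 0.931323, PV = 5.122274
  t = 4.0000: CF_t = 5.500000, DF = 0.909495, PV = 5.002221
  t = 5.0000: CF_t = 105.500000, DF = 0.888178, PV = 93.702823
Price P = sum_t PV_t = 114.443621

Answer: Price = 114.4436


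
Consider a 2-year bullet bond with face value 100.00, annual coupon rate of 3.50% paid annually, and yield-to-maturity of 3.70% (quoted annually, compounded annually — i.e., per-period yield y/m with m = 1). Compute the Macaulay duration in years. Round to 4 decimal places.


Coupon per period c = face * coupon_rate / m = 3.500000
Periods per year m = 1; per-period yield y/m = 0.037000
Number of cashflows N = 2
Cashflows (t years, CF_t, discount factor 1/(1+y/m)^(m*t), PV):
  t = 1.0000: CF_t = 3.500000, DF = 0.964320, PV = 3.375121
  t = 2.0000: CF_t = 103.500000, DF = 0.929913, PV = 96.246033
Price P = sum_t PV_t = 99.621153
Macaulay numerator sum_t t * PV_t:
  t * PV_t at t = 1.0000: 3.375121
  t * PV_t at t = 2.0000: 192.492066
Macaulay duration D = (sum_t t * PV_t) / P = 195.867186 / 99.621153 = 1.966120

Answer: Macaulay duration = 1.9661 years


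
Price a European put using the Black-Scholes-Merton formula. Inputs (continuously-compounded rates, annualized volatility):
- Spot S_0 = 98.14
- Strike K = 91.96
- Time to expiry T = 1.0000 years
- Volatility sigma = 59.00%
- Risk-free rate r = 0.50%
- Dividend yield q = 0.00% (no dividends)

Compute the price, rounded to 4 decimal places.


d1 = (ln(S/K) + (r - q + 0.5*sigma^2) * T) / (sigma * sqrt(T)) = 0.41371412
d2 = d1 - sigma * sqrt(T) = -0.17628588
exp(-rT) = 0.99501248; exp(-qT) = 1.00000000
P = K * exp(-rT) * N(-d2) - S_0 * exp(-qT) * N(-d1)
N(-d1) = 0.33954174; N(-d2) = 0.56996532
P = 91.9600 * 0.99501248 * 0.56996532 - 98.1400 * 1.00000000 * 0.33954174 = 18.8300

Answer: Price = 18.8300


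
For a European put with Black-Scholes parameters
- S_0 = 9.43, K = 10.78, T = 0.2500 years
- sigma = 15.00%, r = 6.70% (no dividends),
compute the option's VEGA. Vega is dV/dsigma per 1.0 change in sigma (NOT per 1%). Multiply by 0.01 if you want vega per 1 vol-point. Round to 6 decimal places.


Answer: Vega = 0.589703

Derivation:
d1 = -1.5231195845; d2 = -1.5981195845
phi(d1) = 0.1250695661; exp(-qT) = 1.0000000000; exp(-rT) = 0.9833895013
Vega = S * exp(-qT) * phi(d1) * sqrt(T) = 9.4300 * 1.0000000000 * 0.1250695661 * 0.5000000000 = 0.589703


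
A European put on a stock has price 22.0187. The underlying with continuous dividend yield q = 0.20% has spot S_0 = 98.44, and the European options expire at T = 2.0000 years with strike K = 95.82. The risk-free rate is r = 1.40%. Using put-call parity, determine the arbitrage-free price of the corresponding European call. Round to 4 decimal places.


Put-call parity: C - P = S_0 * exp(-qT) - K * exp(-rT).
S_0 * exp(-qT) = 98.4400 * 0.99600799 = 98.04702647
K * exp(-rT) = 95.8200 * 0.97238837 = 93.17425331
C = P + S*exp(-qT) - K*exp(-rT)
C = 22.0187 + 98.04702647 - 93.17425331 = 26.8915

Answer: Call price = 26.8915


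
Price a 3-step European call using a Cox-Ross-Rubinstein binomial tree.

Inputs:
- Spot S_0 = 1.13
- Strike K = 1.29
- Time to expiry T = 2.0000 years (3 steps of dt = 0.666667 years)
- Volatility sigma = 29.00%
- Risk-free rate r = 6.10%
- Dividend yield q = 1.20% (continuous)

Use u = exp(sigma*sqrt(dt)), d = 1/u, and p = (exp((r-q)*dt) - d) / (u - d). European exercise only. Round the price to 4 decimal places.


dt = T/N = 0.666667
u = exp(sigma*sqrt(dt)) = 1.267167; d = 1/u = 0.789162
p = (exp((r-q)*dt) - d) / (u - d) = 0.510547
Discount per step: exp(-r*dt) = 0.960149
Stock lattice S(k, i) with i counting down-moves:
  k=0: S(0,0) = 1.1300
  k=1: S(1,0) = 1.4319; S(1,1) = 0.8918
  k=2: S(2,0) = 1.8145; S(2,1) = 1.1300; S(2,2) = 0.7037
  k=3: S(3,0) = 2.2992; S(3,1) = 1.4319; S(3,2) = 0.8918; S(3,3) = 0.5554
Terminal payoffs V(N, i) = max(S_T - K, 0):
  V(3,0) = 1.009219; V(3,1) = 0.141899; V(3,2) = 0.000000; V(3,3) = 0.000000
Backward induction: V(k, i) = exp(-r*dt) * [p * V(k+1, i) + (1-p) * V(k+1, i+1)].
  V(2,0) = exp(-r*dt) * [p*1.009219 + (1-p)*0.141899] = 0.561406
  V(2,1) = exp(-r*dt) * [p*0.141899 + (1-p)*0.000000] = 0.069559
  V(2,2) = exp(-r*dt) * [p*0.000000 + (1-p)*0.000000] = 0.000000
  V(1,0) = exp(-r*dt) * [p*0.561406 + (1-p)*0.069559] = 0.307891
  V(1,1) = exp(-r*dt) * [p*0.069559 + (1-p)*0.000000] = 0.034098
  V(0,0) = exp(-r*dt) * [p*0.307891 + (1-p)*0.034098] = 0.166953

Answer: Price = V(0,0) = 0.1670


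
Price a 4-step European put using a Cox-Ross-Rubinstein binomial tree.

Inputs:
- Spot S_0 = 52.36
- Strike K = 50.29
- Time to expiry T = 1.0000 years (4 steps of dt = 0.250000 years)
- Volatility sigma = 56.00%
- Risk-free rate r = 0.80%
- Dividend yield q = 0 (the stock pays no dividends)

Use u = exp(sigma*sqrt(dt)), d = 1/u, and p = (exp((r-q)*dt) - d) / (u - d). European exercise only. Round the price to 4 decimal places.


Answer: Price = V(0,0) = 9.7459

Derivation:
dt = T/N = 0.250000
u = exp(sigma*sqrt(dt)) = 1.323130; d = 1/u = 0.755784
p = (exp((r-q)*dt) - d) / (u - d) = 0.433982
Discount per step: exp(-r*dt) = 0.998002
Stock lattice S(k, i) with i counting down-moves:
  k=0: S(0,0) = 52.3600
  k=1: S(1,0) = 69.2791; S(1,1) = 39.5728
  k=2: S(2,0) = 91.6652; S(2,1) = 52.3600; S(2,2) = 29.9085
  k=3: S(3,0) = 121.2850; S(3,1) = 69.2791; S(3,2) = 39.5728; S(3,3) = 22.6044
  k=4: S(4,0) = 160.4758; S(4,1) = 91.6652; S(4,2) = 52.3600; S(4,3) = 29.9085; S(4,4) = 17.0840
Terminal payoffs V(N, i) = max(K - S_T, 0):
  V(4,0) = 0.000000; V(4,1) = 0.000000; V(4,2) = 0.000000; V(4,3) = 20.381493; V(4,4) = 33.205990
Backward induction: V(k, i) = exp(-r*dt) * [p * V(k+1, i) + (1-p) * V(k+1, i+1)].
  V(3,0) = exp(-r*dt) * [p*0.000000 + (1-p)*0.000000] = 0.000000
  V(3,1) = exp(-r*dt) * [p*0.000000 + (1-p)*0.000000] = 0.000000
  V(3,2) = exp(-r*dt) * [p*0.000000 + (1-p)*20.381493] = 11.513233
  V(3,3) = exp(-r*dt) * [p*20.381493 + (1-p)*33.205990] = 27.585158
  V(2,0) = exp(-r*dt) * [p*0.000000 + (1-p)*0.000000] = 0.000000
  V(2,1) = exp(-r*dt) * [p*0.000000 + (1-p)*11.513233] = 6.503671
  V(2,2) = exp(-r*dt) * [p*11.513233 + (1-p)*27.585158] = 20.569044
  V(1,0) = exp(-r*dt) * [p*0.000000 + (1-p)*6.503671] = 3.673837
  V(1,1) = exp(-r*dt) * [p*6.503671 + (1-p)*20.569044] = 14.436018
  V(0,0) = exp(-r*dt) * [p*3.673837 + (1-p)*14.436018] = 9.745908


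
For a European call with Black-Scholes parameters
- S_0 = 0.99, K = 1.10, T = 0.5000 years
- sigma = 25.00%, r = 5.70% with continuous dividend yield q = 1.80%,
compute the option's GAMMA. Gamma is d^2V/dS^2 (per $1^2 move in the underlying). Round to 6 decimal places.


d1 = -0.3973120752; d2 = -0.5740887705
phi(d1) = 0.3686649744; exp(-qT) = 0.9910403788; exp(-rT) = 0.9719022941
Gamma = exp(-qT) * phi(d1) / (S * sigma * sqrt(T)) = 0.9910403788 * 0.3686649744 / (0.9900 * 0.2500 * 0.7071067812) = 2.087676

Answer: Gamma = 2.087676


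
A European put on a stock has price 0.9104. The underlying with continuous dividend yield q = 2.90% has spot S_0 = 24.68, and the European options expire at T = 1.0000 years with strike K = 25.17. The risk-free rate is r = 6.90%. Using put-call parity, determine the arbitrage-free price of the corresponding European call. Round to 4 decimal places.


Put-call parity: C - P = S_0 * exp(-qT) - K * exp(-rT).
S_0 * exp(-qT) = 24.6800 * 0.97141646 = 23.97455834
K * exp(-rT) = 25.1700 * 0.93332668 = 23.49183254
C = P + S*exp(-qT) - K*exp(-rT)
C = 0.9104 + 23.97455834 - 23.49183254 = 1.3931

Answer: Call price = 1.3931


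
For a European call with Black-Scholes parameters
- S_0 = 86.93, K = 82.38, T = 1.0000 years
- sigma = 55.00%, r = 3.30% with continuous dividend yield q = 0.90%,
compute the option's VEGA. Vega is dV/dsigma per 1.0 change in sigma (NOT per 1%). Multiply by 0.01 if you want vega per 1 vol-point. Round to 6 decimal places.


Answer: Vega = 31.515433

Derivation:
d1 = 0.4163827420; d2 = -0.1336172580
phi(d1) = 0.3658156258; exp(-qT) = 0.9910403788; exp(-rT) = 0.9675385596
Vega = S * exp(-qT) * phi(d1) * sqrt(T) = 86.9300 * 0.9910403788 * 0.3658156258 * 1.0000000000 = 31.515433


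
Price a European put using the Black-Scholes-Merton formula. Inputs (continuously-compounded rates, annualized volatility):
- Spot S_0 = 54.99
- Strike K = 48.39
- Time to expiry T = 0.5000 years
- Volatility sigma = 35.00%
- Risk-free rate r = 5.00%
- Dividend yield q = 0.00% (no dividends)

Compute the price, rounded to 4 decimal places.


d1 = (ln(S/K) + (r - q + 0.5*sigma^2) * T) / (sigma * sqrt(T)) = 0.74138396
d2 = d1 - sigma * sqrt(T) = 0.49389659
exp(-rT) = 0.97530991; exp(-qT) = 1.00000000
P = K * exp(-rT) * N(-d2) - S_0 * exp(-qT) * N(-d1)
N(-d1) = 0.22923033; N(-d2) = 0.31068961
P = 48.3900 * 0.97530991 * 0.31068961 - 54.9900 * 1.00000000 * 0.22923033 = 2.0577

Answer: Price = 2.0577


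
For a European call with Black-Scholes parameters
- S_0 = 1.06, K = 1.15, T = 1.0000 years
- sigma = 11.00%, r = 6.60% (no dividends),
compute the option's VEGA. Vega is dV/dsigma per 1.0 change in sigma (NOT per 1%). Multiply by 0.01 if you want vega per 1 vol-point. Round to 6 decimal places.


d1 = -0.0858457659; d2 = -0.1958457659
phi(d1) = 0.3974749837; exp(-qT) = 1.0000000000; exp(-rT) = 0.9361308643
Vega = S * exp(-qT) * phi(d1) * sqrt(T) = 1.0600 * 1.0000000000 * 0.3974749837 * 1.0000000000 = 0.421323

Answer: Vega = 0.421323


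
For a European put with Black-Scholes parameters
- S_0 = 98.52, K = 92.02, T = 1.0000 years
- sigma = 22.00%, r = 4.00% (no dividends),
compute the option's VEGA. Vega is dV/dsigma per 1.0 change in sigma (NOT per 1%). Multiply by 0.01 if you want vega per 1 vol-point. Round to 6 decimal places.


Answer: Vega = 32.788628

Derivation:
d1 = 0.6020619478; d2 = 0.3820619478
phi(d1) = 0.3328118953; exp(-qT) = 1.0000000000; exp(-rT) = 0.9607894392
Vega = S * exp(-qT) * phi(d1) * sqrt(T) = 98.5200 * 1.0000000000 * 0.3328118953 * 1.0000000000 = 32.788628


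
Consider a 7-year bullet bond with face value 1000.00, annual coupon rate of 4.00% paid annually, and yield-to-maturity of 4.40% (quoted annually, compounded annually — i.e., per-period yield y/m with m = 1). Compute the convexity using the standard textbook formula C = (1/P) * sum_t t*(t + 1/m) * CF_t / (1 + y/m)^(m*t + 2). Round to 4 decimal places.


Coupon per period c = face * coupon_rate / m = 40.000000
Periods per year m = 1; per-period yield y/m = 0.044000
Number of cashflows N = 7
Cashflows (t years, CF_t, discount factor 1/(1+y/m)^(m*t), PV):
  t = 1.0000: CF_t = 40.000000, DF = 0.957854, PV = 38.314176
  t = 2.0000: CF_t = 40.000000, DF = 0.917485, PV = 36.699403
  t = 3.0000: CF_t = 40.000000, DF = 0.878817, PV = 35.152684
  t = 4.0000: CF_t = 40.000000, DF = 0.841779, PV = 33.671154
  t = 5.0000: CF_t = 40.000000, DF = 0.806302, PV = 32.252063
  t = 6.0000: CF_t = 40.000000, DF = 0.772320, PV = 30.892781
  t = 7.0000: CF_t = 1040.000000, DF = 0.739770, PV = 769.360435
Price P = sum_t PV_t = 976.342695
Convexity numerator sum_t t*(t + 1/m) * CF_t / (1+y/m)^(m*t + 2):
  t = 1.0000: term = 70.305369
  t = 2.0000: term = 202.026922
  t = 3.0000: term = 387.024755
  t = 4.0000: term = 617.855611
  t = 5.0000: term = 887.723579
  t = 6.0000: term = 1190.433918
  t = 7.0000: term = 39529.095621
Convexity = (1/P) * sum = 42884.465774 / 976.342695 = 43.923579

Answer: Convexity = 43.9236


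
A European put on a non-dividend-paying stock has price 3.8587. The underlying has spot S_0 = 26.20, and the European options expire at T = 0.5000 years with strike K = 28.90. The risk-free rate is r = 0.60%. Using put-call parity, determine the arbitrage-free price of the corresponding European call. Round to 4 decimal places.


Answer: Call price = 1.2453

Derivation:
Put-call parity: C - P = S_0 * exp(-qT) - K * exp(-rT).
S_0 * exp(-qT) = 26.2000 * 1.00000000 = 26.20000000
K * exp(-rT) = 28.9000 * 0.99700450 = 28.81342992
C = P + S*exp(-qT) - K*exp(-rT)
C = 3.8587 + 26.20000000 - 28.81342992 = 1.2453


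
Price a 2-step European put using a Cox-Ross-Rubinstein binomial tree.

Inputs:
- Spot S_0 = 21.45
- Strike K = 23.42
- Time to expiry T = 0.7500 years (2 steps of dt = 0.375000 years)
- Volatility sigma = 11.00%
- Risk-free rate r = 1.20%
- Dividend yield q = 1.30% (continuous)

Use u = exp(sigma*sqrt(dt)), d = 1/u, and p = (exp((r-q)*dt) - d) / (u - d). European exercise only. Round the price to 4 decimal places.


dt = T/N = 0.375000
u = exp(sigma*sqrt(dt)) = 1.069682; d = 1/u = 0.934858
p = (exp((r-q)*dt) - d) / (u - d) = 0.480385
Discount per step: exp(-r*dt) = 0.995510
Stock lattice S(k, i) with i counting down-moves:
  k=0: S(0,0) = 21.4500
  k=1: S(1,0) = 22.9447; S(1,1) = 20.0527
  k=2: S(2,0) = 24.5435; S(2,1) = 21.4500; S(2,2) = 18.7464
Terminal payoffs V(N, i) = max(K - S_T, 0):
  V(2,0) = 0.000000; V(2,1) = 1.970000; V(2,2) = 4.673582
Backward induction: V(k, i) = exp(-r*dt) * [p * V(k+1, i) + (1-p) * V(k+1, i+1)].
  V(1,0) = exp(-r*dt) * [p*0.000000 + (1-p)*1.970000] = 1.019045
  V(1,1) = exp(-r*dt) * [p*1.970000 + (1-p)*4.673582] = 3.359668
  V(0,0) = exp(-r*dt) * [p*1.019045 + (1-p)*3.359668] = 2.225231

Answer: Price = V(0,0) = 2.2252


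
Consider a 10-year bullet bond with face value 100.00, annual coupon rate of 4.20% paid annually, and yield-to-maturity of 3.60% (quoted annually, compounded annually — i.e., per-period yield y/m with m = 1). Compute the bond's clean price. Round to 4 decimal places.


Coupon per period c = face * coupon_rate / m = 4.200000
Periods per year m = 1; per-period yield y/m = 0.036000
Number of cashflows N = 10
Cashflows (t years, CF_t, discount factor 1/(1+y/m)^(m*t), PV):
  t = 1.0000: CF_t = 4.200000, DF = 0.965251, PV = 4.054054
  t = 2.0000: CF_t = 4.200000, DF = 0.931709, PV = 3.913180
  t = 3.0000: CF_t = 4.200000, DF = 0.899333, PV = 3.777200
  t = 4.0000: CF_t = 4.200000, DF = 0.868082, PV = 3.645946
  t = 5.0000: CF_t = 4.200000, DF = 0.837917, PV = 3.519253
  t = 6.0000: CF_t = 4.200000, DF = 0.808801, PV = 3.396963
  t = 7.0000: CF_t = 4.200000, DF = 0.780696, PV = 3.278921
  t = 8.0000: CF_t = 4.200000, DF = 0.753567, PV = 3.164982
  t = 9.0000: CF_t = 4.200000, DF = 0.727381, PV = 3.055002
  t = 10.0000: CF_t = 104.200000, DF = 0.702106, PV = 73.159405
Price P = sum_t PV_t = 104.964906

Answer: Price = 104.9649


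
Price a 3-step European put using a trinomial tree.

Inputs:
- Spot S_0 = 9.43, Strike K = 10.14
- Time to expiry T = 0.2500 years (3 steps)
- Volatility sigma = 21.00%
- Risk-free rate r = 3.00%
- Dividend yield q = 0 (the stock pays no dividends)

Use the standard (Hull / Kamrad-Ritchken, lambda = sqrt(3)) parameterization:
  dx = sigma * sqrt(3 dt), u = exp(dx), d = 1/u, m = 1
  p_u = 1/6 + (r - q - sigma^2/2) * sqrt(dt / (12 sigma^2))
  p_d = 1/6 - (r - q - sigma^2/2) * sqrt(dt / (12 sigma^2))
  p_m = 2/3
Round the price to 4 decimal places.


Answer: Price = V(0,0) = 0.8130

Derivation:
dt = T/N = 0.083333; dx = sigma*sqrt(3*dt) = 0.105000
u = exp(dx) = 1.110711; d = 1/u = 0.900325
p_u = 0.169821, p_m = 0.666667, p_d = 0.163512
Discount per step: exp(-r*dt) = 0.997503
Stock lattice S(k, j) with j the centered position index:
  k=0: S(0,+0) = 9.4300
  k=1: S(1,-1) = 8.4901; S(1,+0) = 9.4300; S(1,+1) = 10.4740
  k=2: S(2,-2) = 7.6438; S(2,-1) = 8.4901; S(2,+0) = 9.4300; S(2,+1) = 10.4740; S(2,+2) = 11.6336
  k=3: S(3,-3) = 6.8819; S(3,-2) = 7.6438; S(3,-1) = 8.4901; S(3,+0) = 9.4300; S(3,+1) = 10.4740; S(3,+2) = 11.6336; S(3,+3) = 12.9215
Terminal payoffs V(N, j) = max(K - S_T, 0):
  V(3,-3) = 3.258091; V(3,-2) = 2.496191; V(3,-1) = 1.649940; V(3,+0) = 0.710000; V(3,+1) = 0.000000; V(3,+2) = 0.000000; V(3,+3) = 0.000000
Backward induction: V(k, j) = exp(-r*dt) * [p_u * V(k+1, j+1) + p_m * V(k+1, j) + p_d * V(k+1, j-1)]
  V(2,-2) = exp(-r*dt) * [p_u*1.649940 + p_m*2.496191 + p_d*3.258091] = 2.470874
  V(2,-1) = exp(-r*dt) * [p_u*0.710000 + p_m*1.649940 + p_d*2.496191] = 1.624623
  V(2,+0) = exp(-r*dt) * [p_u*0.000000 + p_m*0.710000 + p_d*1.649940] = 0.741263
  V(2,+1) = exp(-r*dt) * [p_u*0.000000 + p_m*0.000000 + p_d*0.710000] = 0.115804
  V(2,+2) = exp(-r*dt) * [p_u*0.000000 + p_m*0.000000 + p_d*0.000000] = 0.000000
  V(1,-1) = exp(-r*dt) * [p_u*0.741263 + p_m*1.624623 + p_d*2.470874] = 1.608954
  V(1,+0) = exp(-r*dt) * [p_u*0.115804 + p_m*0.741263 + p_d*1.624623] = 0.777540
  V(1,+1) = exp(-r*dt) * [p_u*0.000000 + p_m*0.115804 + p_d*0.741263] = 0.197912
  V(0,+0) = exp(-r*dt) * [p_u*0.197912 + p_m*0.777540 + p_d*1.608954] = 0.813018


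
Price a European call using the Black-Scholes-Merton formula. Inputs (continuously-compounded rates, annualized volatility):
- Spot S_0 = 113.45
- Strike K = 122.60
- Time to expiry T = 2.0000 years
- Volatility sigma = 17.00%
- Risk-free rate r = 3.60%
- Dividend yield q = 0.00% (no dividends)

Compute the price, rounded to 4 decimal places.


Answer: Price = 10.5717

Derivation:
d1 = (ln(S/K) + (r - q + 0.5*sigma^2) * T) / (sigma * sqrt(T)) = 0.09706159
d2 = d1 - sigma * sqrt(T) = -0.14335472
exp(-rT) = 0.93053090; exp(-qT) = 1.00000000
C = S_0 * exp(-qT) * N(d1) - K * exp(-rT) * N(d2)
N(d1) = 0.53866126; N(d2) = 0.44300502
C = 113.4500 * 1.00000000 * 0.53866126 - 122.6000 * 0.93053090 * 0.44300502 = 10.5717


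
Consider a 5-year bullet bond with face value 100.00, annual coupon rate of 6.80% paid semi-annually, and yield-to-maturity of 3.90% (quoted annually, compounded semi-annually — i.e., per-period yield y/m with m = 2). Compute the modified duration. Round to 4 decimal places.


Answer: Modified duration = 4.2855

Derivation:
Coupon per period c = face * coupon_rate / m = 3.400000
Periods per year m = 2; per-period yield y/m = 0.019500
Number of cashflows N = 10
Cashflows (t years, CF_t, discount factor 1/(1+y/m)^(m*t), PV):
  t = 0.5000: CF_t = 3.400000, DF = 0.980873, PV = 3.334968
  t = 1.0000: CF_t = 3.400000, DF = 0.962112, PV = 3.271180
  t = 1.5000: CF_t = 3.400000, DF = 0.943709, PV = 3.208612
  t = 2.0000: CF_t = 3.400000, DF = 0.925659, PV = 3.147241
  t = 2.5000: CF_t = 3.400000, DF = 0.907954, PV = 3.087044
  t = 3.0000: CF_t = 3.400000, DF = 0.890588, PV = 3.027998
  t = 3.5000: CF_t = 3.400000, DF = 0.873553, PV = 2.970081
  t = 4.0000: CF_t = 3.400000, DF = 0.856845, PV = 2.913272
  t = 4.5000: CF_t = 3.400000, DF = 0.840456, PV = 2.857550
  t = 5.0000: CF_t = 103.400000, DF = 0.824380, PV = 85.240941
Price P = sum_t PV_t = 113.058888
First compute Macaulay numerator sum_t t * PV_t:
  t * PV_t at t = 0.5000: 1.667484
  t * PV_t at t = 1.0000: 3.271180
  t * PV_t at t = 1.5000: 4.812918
  t * PV_t at t = 2.0000: 6.294482
  t * PV_t at t = 2.5000: 7.717609
  t * PV_t at t = 3.0000: 9.083993
  t * PV_t at t = 3.5000: 10.395284
  t * PV_t at t = 4.0000: 11.653089
  t * PV_t at t = 4.5000: 12.858975
  t * PV_t at t = 5.0000: 426.204707
Macaulay duration D = 493.959722 / 113.058888 = 4.369048
Modified duration = D / (1 + y/m) = 4.369048 / (1 + 0.019500) = 4.285481


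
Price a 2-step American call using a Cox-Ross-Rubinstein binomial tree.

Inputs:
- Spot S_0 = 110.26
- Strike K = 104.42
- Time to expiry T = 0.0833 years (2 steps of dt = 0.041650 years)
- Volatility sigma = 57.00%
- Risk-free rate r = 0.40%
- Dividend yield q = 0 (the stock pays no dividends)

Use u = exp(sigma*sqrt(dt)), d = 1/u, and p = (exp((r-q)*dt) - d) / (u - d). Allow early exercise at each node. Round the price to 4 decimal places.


dt = T/N = 0.041650
u = exp(sigma*sqrt(dt)) = 1.123364; d = 1/u = 0.890184
p = (exp((r-q)*dt) - d) / (u - d) = 0.471665
Discount per step: exp(-r*dt) = 0.999833
Stock lattice S(k, i) with i counting down-moves:
  k=0: S(0,0) = 110.2600
  k=1: S(1,0) = 123.8621; S(1,1) = 98.1516
  k=2: S(2,0) = 139.1422; S(2,1) = 110.2600; S(2,2) = 87.3730
Terminal payoffs V(N, i) = max(S_T - K, 0):
  V(2,0) = 34.722167; V(2,1) = 5.840000; V(2,2) = 0.000000
Backward induction: V(k, i) = exp(-r*dt) * [p * V(k+1, i) + (1-p) * V(k+1, i+1)]; then take max(V_cont, immediate exercise) for American.
  V(1,0) = exp(-r*dt) * [p*34.722167 + (1-p)*5.840000] = 19.459477; exercise = 19.442082; V(1,0) = max -> 19.459477
  V(1,1) = exp(-r*dt) * [p*5.840000 + (1-p)*0.000000] = 2.754067; exercise = 0.000000; V(1,1) = max -> 2.754067
  V(0,0) = exp(-r*dt) * [p*19.459477 + (1-p)*2.754067] = 10.631660; exercise = 5.840000; V(0,0) = max -> 10.631660

Answer: Price = V(0,0) = 10.6317
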